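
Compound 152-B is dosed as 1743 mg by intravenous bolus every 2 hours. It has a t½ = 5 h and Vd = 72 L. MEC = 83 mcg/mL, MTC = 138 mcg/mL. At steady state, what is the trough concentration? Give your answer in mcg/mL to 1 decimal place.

75.8 mcg/mL

k = ln2/t½ = ln2/5 ≈ 0.138629 h⁻¹; fraction remaining f = e^(−kτ) = e^(−0.138629×2) ≈ 0.7579.
Each bolus raises the concentration by D/Vd = 1743/72 ≈ 24.208 mcg/mL.
Steady-state trough Cmin,ss = C₀·f/(1−f) ≈ 24.208 × 0.7579/0.2421 ≈ 75.784 mcg/mL.
Trough 75.8 mcg/mL vs MEC 83 mcg/mL: subtherapeutic.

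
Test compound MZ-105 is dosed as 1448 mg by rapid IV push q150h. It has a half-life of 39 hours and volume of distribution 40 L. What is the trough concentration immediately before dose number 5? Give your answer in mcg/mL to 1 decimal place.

f = (1/2)^(τ/t½) = (1/2)^(150/39) ≈ 0.0695.
C₀ = D/Vd = 1448/40 ≈ 36.200 mcg/mL.
Before the 5th dose, 4 doses have been given. Superposition: Cmin = C₀·(f + f² + … + f^4).
≈ 36.200 × (0.0695 + 0.0048 + 0.0003 + 0.0000) ≈ 36.200 × 0.0746 ≈ 2.701 mcg/mL.

2.7 mcg/mL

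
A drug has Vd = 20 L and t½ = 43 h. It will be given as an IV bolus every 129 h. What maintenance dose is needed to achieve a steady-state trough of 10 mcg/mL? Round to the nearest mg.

τ/t½ = 129/43 ≈ 3, so f = (1/2)^(129/43) ≈ 0.125000.
Cmin,ss = (D/Vd)·f/(1−f), so D = Cmin,ss·Vd·(1−f)/f.
D = 10 × 20 × (1−f)/f ≈ 10 × 20 × 7.00000 ≈ 1400.00 mg.

1400 mg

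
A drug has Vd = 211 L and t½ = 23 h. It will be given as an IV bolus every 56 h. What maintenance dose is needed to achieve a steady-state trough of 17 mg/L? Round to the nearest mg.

15807 mg

τ/t½ = 56/23 ≈ 2.4348, so f = (1/2)^(56/23) ≈ 0.184951.
Cmin,ss = (D/Vd)·f/(1−f), so D = Cmin,ss·Vd·(1−f)/f.
D = 17 × 211 × (1−f)/f ≈ 17 × 211 × 4.40684 ≈ 15807.34 mg.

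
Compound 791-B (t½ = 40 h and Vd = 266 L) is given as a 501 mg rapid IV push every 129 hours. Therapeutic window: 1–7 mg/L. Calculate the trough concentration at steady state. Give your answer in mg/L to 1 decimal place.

k = ln2/t½ = ln2/40 ≈ 0.017329 h⁻¹; fraction remaining f = e^(−kτ) = e^(−0.017329×129) ≈ 0.1069.
At steady state, accumulation factor R = 1/(1 − e^(−kτ)) ≈ 1.1197.
Each bolus raises the concentration by D/Vd = 501/266 ≈ 1.883 mg/L.
Steady-state peak Cmax,ss = C₀·R ≈ 1.883 × 1.1197 ≈ 2.108 mg/L.
Steady-state trough Cmin,ss = Cmax,ss·f ≈ 2.108 × 0.1069 ≈ 0.225 mg/L.
Trough 0.2 mg/L vs MEC 1 mg/L: subtherapeutic.

0.2 mg/L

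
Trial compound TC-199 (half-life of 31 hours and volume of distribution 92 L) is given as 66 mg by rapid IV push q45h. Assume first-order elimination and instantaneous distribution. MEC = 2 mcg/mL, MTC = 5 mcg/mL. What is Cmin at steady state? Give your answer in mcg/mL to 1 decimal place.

Over one 45-h interval, 45/31 ≈ 1.4516 half-lives elapse, leaving f ≈ 0.3656 of each dose.
At steady state, accumulation factor R = 1/(1 − e^(−kτ)) ≈ 1.5763.
Single-dose peak C₀ = D/Vd = 66/92 ≈ 0.717 mcg/mL.
Steady-state peak Cmax,ss = C₀·R ≈ 0.717 × 1.5763 ≈ 1.130 mcg/mL.
One interval later, Cmin,ss = Cmax,ss·e^(−kτ) ≈ 1.130 × 0.3656 ≈ 0.413 mcg/mL.
Trough 0.4 mcg/mL vs MEC 2 mcg/mL: subtherapeutic.

0.4 mcg/mL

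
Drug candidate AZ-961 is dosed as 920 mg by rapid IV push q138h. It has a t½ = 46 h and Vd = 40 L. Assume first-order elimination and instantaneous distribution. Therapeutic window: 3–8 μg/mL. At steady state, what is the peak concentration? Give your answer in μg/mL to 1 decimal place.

The dosing interval is 3 half-lives, so f = 2^(−3) = 0.125.
At steady state, R = 1/(1 − 0.125) = 8/7.
Single-dose peak C₀ = D/Vd = 920/40 = 23 μg/mL.
Steady-state peak Cmax,ss = C₀·R = 23 × 8/7 ≈ 26.286 μg/mL.
Peak 26.3 μg/mL vs MTC 8 μg/mL: exceeds toxic threshold.

26.3 μg/mL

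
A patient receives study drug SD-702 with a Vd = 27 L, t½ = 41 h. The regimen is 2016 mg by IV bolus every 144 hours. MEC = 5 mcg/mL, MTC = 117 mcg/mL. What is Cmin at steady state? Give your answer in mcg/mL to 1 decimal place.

7.2 mcg/mL

Over one 144-h interval, 144/41 ≈ 3.5122 half-lives elapse, leaving f ≈ 0.0876 of each dose.
Single-dose peak C₀ = D/Vd = 2016/27 ≈ 74.667 mcg/mL.
Steady-state trough Cmin,ss = C₀·f/(1−f) ≈ 74.667 × 0.0876/0.9124 ≈ 7.169 mcg/mL.
Trough 7.2 mcg/mL vs MEC 5 mcg/mL: adequate.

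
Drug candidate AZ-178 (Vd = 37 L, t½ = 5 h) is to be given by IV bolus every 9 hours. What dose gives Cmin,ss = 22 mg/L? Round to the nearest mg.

2021 mg

τ/t½ = 9/5 ≈ 1.8, so f = (1/2)^(9/5) ≈ 0.287175.
Cmin,ss = (D/Vd)·f/(1−f), so D = Cmin,ss·Vd·(1−f)/f.
D = 22 × 37 × (1−f)/f ≈ 22 × 37 × 2.48220 ≈ 2020.51 mg.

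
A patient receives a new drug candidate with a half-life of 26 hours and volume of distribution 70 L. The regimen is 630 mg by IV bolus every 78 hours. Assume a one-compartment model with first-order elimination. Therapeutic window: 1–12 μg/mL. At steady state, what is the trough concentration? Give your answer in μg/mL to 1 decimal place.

1.3 μg/mL

τ = 78 h = 3 half-lives, so f = (1/2)^3 = 0.125.
Accumulation ratio R = 1/(1 − f) = 1/0.875 = 8/7.
Single-dose peak C₀ = D/Vd = 630/70 = 9 μg/mL.
Steady-state peak Cmax,ss = C₀·R = 9 × 8/7 ≈ 10.286 μg/mL.
Steady-state trough Cmin,ss = Cmax,ss·f ≈ 10.286 × 0.125 ≈ 1.286 μg/mL.
Trough 1.3 μg/mL vs MEC 1 μg/mL: adequate.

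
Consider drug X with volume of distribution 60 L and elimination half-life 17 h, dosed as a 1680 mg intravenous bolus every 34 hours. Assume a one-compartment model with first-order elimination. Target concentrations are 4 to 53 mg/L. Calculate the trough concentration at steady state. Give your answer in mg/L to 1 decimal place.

The dosing interval is 2 half-lives, so f = 2^(−2) = 0.25.
Accumulation ratio R = 1/(1 − f) = 1/0.75 = 4/3.
Single-dose peak C₀ = D/Vd = 1680/60 = 28 mg/L.
Steady-state peak Cmax,ss = C₀·R = 28 × 4/3 ≈ 37.333 mg/L.
Steady-state trough Cmin,ss = Cmax,ss·f ≈ 37.333 × 0.25 ≈ 9.333 mg/L.
Trough 9.3 mg/L vs MEC 4 mg/L: adequate.

9.3 mg/L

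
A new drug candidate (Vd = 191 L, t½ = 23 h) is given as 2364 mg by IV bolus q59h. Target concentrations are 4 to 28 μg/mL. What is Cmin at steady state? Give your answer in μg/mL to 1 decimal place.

Over one 59-h interval, 59/23 ≈ 2.5652 half-lives elapse, leaving f ≈ 0.1690 of each dose.
Each bolus raises the concentration by D/Vd = 2364/191 ≈ 12.377 μg/mL.
Steady-state trough Cmin,ss = C₀·f/(1−f) ≈ 12.377 × 0.1690/0.8310 ≈ 2.517 μg/mL.
Trough 2.5 μg/mL vs MEC 4 μg/mL: subtherapeutic.

2.5 μg/mL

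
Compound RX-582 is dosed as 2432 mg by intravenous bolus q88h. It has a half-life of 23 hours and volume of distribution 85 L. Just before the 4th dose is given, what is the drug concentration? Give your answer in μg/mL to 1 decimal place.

f = (1/2)^(τ/t½) = (1/2)^(88/23) ≈ 0.0705.
C₀ = D/Vd = 2432/85 ≈ 28.612 μg/mL.
Before the 4th dose, 3 doses have been given. Superposition: Cmin = C₀·(f + f² + … + f^3).
≈ 28.612 × (0.0705 + 0.0050 + 0.0004) ≈ 28.612 × 0.0759 ≈ 2.172 μg/mL.

2.2 μg/mL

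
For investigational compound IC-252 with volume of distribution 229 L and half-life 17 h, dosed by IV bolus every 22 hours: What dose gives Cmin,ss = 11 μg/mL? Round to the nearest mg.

3658 mg

τ/t½ = 22/17 ≈ 1.2941, so f = (1/2)^(22/17) ≈ 0.407785.
Cmin,ss = (D/Vd)·f/(1−f), so D = Cmin,ss·Vd·(1−f)/f.
D = 11 × 229 × (1−f)/f ≈ 11 × 229 × 1.45227 ≈ 3658.27 mg.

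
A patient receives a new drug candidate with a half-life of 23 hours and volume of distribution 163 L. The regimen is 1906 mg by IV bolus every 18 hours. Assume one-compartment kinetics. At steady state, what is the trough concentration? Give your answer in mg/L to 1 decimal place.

k = ln2/t½ = ln2/23 ≈ 0.030137 h⁻¹; fraction remaining f = e^(−kτ) = e^(−0.030137×18) ≈ 0.5813.
Single-dose peak C₀ = D/Vd = 1906/163 ≈ 11.693 mg/L.
Steady-state trough Cmin,ss = C₀·f/(1−f) ≈ 11.693 × 0.5813/0.4187 ≈ 16.234 mg/L.

16.2 mg/L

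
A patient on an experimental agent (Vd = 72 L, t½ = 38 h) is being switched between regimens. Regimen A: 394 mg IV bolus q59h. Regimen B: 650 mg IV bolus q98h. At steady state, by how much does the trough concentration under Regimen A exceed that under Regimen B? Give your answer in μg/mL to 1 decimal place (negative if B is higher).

1.0 μg/mL

Regimen A: f = (1/2)^(59/38) ≈ 0.3409; Cmin,ss = (394/72)·f/(1−f) ≈ 2.830 μg/mL.
Regimen B: f = (1/2)^(98/38) ≈ 0.1674; Cmin,ss = (650/72)·f/(1−f) ≈ 1.815 μg/mL.
Difference ≈ 2.830 − 1.815 ≈ 1.015 μg/mL.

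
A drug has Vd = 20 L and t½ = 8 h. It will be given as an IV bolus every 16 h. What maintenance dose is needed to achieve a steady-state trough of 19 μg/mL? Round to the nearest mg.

1140 mg

τ/t½ = 16/8 ≈ 2, so f = (1/2)^(16/8) ≈ 0.250000.
Cmin,ss = (D/Vd)·f/(1−f), so D = Cmin,ss·Vd·(1−f)/f.
D = 19 × 20 × (1−f)/f ≈ 19 × 20 × 3.00000 ≈ 1140.00 mg.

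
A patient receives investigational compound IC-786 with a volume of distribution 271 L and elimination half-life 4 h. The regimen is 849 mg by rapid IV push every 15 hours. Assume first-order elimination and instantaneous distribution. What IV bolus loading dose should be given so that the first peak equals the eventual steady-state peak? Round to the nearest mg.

917 mg

f = (1/2)^(15/4) ≈ 0.074325; accumulation ratio R = 1/(1−f) ≈ 1.08029.
Loading dose to hit Cmax,ss on first dose: D_load = D_maint·R ≈ 849 × 1.08029 ≈ 917.17 mg.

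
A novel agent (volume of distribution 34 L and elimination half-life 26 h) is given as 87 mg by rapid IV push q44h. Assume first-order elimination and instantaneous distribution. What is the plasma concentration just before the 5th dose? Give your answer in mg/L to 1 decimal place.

f = (1/2)^(τ/t½) = (1/2)^(44/26) ≈ 0.3094.
C₀ = D/Vd = 87/34 ≈ 2.559 mg/L.
Before the 5th dose, 4 doses have been given. Superposition: Cmin = C₀·(f + f² + … + f^4).
≈ 2.559 × (0.3094 + 0.0957 + 0.0296 + 0.0092) ≈ 2.559 × 0.4439 ≈ 1.136 mg/L.

1.1 mg/L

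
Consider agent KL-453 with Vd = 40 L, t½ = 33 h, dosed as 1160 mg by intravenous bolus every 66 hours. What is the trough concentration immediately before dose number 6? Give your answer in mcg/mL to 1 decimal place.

f = (1/2)^(τ/t½) = (1/2)^(66/33) ≈ 0.2500.
C₀ = D/Vd = 1160/40 ≈ 29.000 mcg/mL.
Before the 6th dose, 5 doses have been given. Superposition: Cmin = C₀·(f + f² + … + f^5).
≈ 29.000 × (0.2500 + 0.0625 + 0.0156 + 0.0039 + 0.0010) ≈ 29.000 × 0.3330 ≈ 9.657 mcg/mL.

9.7 mcg/mL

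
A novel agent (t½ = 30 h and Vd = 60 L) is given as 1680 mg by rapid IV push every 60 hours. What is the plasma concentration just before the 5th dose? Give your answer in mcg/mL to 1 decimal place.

9.3 mcg/mL

f = (1/2)^(τ/t½) = (1/2)^(60/30) ≈ 0.2500.
C₀ = D/Vd = 1680/60 ≈ 28.000 mcg/mL.
Before the 5th dose, 4 doses have been given. Superposition: Cmin = C₀·(f + f² + … + f^4).
≈ 28.000 × (0.2500 + 0.0625 + 0.0156 + 0.0039) ≈ 28.000 × 0.3320 ≈ 9.296 mcg/mL.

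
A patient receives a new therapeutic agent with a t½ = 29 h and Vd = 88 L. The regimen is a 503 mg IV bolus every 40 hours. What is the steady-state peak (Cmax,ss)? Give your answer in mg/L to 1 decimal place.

9.3 mg/L

τ/t½ = 40/29 ≈ 1.3793, so fraction remaining f = (1/2)^(40/29) ≈ 0.3844.
At steady state, accumulation factor R = 1/(1 − e^(−kτ)) ≈ 1.6244.
Single-dose peak C₀ = D/Vd = 503/88 ≈ 5.716 mg/L.
Steady-state peak Cmax,ss = C₀·R ≈ 5.716 × 1.6244 ≈ 9.285 mg/L.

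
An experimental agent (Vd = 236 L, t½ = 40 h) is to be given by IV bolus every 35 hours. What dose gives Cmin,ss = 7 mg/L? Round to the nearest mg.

τ/t½ = 35/40 ≈ 0.875, so f = (1/2)^(35/40) ≈ 0.545254.
Cmin,ss = (D/Vd)·f/(1−f), so D = Cmin,ss·Vd·(1−f)/f.
D = 7 × 236 × (1−f)/f ≈ 7 × 236 × 0.83401 ≈ 1377.78 mg.

1378 mg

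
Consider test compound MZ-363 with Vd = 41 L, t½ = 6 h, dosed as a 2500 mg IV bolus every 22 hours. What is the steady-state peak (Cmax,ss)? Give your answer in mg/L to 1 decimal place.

Over one 22-h interval, 22/6 ≈ 3.6667 half-lives elapse, leaving f ≈ 0.0787 of each dose.
At steady state, accumulation factor R = 1/(1 − e^(−kτ)) ≈ 1.0854.
Single-dose peak C₀ = D/Vd = 2500/41 ≈ 60.976 mg/L.
Steady-state peak Cmax,ss = C₀·R ≈ 60.976 × 1.0854 ≈ 66.183 mg/L.

66.2 mg/L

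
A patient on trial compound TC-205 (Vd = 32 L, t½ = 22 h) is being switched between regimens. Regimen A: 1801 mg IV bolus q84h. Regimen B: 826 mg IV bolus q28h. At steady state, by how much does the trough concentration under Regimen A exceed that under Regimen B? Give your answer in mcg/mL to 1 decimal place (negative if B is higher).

Regimen A: f = (1/2)^(84/22) ≈ 0.0709; Cmin,ss = (1801/32)·f/(1−f) ≈ 4.295 mcg/mL.
Regimen B: f = (1/2)^(28/22) ≈ 0.4139; Cmin,ss = (826/32)·f/(1−f) ≈ 18.229 mcg/mL.
Difference ≈ 4.295 − 18.229 ≈ -13.934 mcg/mL.

-13.9 mcg/mL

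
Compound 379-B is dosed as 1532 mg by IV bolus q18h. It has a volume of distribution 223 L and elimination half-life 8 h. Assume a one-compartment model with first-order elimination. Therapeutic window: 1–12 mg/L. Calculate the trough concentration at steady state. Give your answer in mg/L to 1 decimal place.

1.8 mg/L

τ/t½ = 18/8 ≈ 2.25, so fraction remaining f = (1/2)^(18/8) ≈ 0.2102.
Accumulation ratio R = 1/(1 − f) ≈ 1/0.7898 ≈ 1.2661.
Single-dose peak C₀ = D/Vd = 1532/223 ≈ 6.870 mg/L.
Steady-state peak Cmax,ss = C₀·R ≈ 6.870 × 1.2661 ≈ 8.698 mg/L.
Steady-state trough Cmin,ss = Cmax,ss·f ≈ 8.698 × 0.2102 ≈ 1.828 mg/L.
Trough 1.8 mg/L vs MEC 1 mg/L: adequate.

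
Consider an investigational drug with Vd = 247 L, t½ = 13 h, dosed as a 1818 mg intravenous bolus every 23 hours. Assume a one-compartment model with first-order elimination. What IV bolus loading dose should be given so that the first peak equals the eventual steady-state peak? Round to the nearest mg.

2573 mg

f = (1/2)^(23/13) ≈ 0.293365; accumulation ratio R = 1/(1−f) ≈ 1.41516.
Loading dose to hit Cmax,ss on first dose: D_load = D_maint·R ≈ 1818 × 1.41516 ≈ 2572.76 mg.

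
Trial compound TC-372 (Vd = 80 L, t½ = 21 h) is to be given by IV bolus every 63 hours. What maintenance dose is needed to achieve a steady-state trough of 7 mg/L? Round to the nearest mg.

τ/t½ = 63/21 ≈ 3, so f = (1/2)^(63/21) ≈ 0.125000.
Cmin,ss = (D/Vd)·f/(1−f), so D = Cmin,ss·Vd·(1−f)/f.
D = 7 × 80 × (1−f)/f ≈ 7 × 80 × 7.00000 ≈ 3920.00 mg.

3920 mg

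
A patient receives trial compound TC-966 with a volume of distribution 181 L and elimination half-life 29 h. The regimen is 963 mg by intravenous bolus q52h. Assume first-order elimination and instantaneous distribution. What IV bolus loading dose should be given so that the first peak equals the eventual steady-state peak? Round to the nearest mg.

1354 mg

f = (1/2)^(52/29) ≈ 0.288551; accumulation ratio R = 1/(1−f) ≈ 1.40558.
Loading dose to hit Cmax,ss on first dose: D_load = D_maint·R ≈ 963 × 1.40558 ≈ 1353.57 mg.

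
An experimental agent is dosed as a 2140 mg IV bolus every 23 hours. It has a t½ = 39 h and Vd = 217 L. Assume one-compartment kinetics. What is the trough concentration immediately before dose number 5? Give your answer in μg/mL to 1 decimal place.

f = (1/2)^(τ/t½) = (1/2)^(23/39) ≈ 0.6645.
C₀ = D/Vd = 2140/217 ≈ 9.862 μg/mL.
Before the 5th dose, 4 doses have been given. Superposition: Cmin = C₀·(f + f² + … + f^4).
≈ 9.862 × (0.6645 + 0.4416 + 0.2934 + 0.1950) ≈ 9.862 × 1.5945 ≈ 15.725 μg/mL.

15.7 μg/mL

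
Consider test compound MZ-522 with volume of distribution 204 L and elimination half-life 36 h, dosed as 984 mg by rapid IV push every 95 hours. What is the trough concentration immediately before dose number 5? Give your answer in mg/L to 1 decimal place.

0.9 mg/L

f = (1/2)^(τ/t½) = (1/2)^(95/36) ≈ 0.1606.
C₀ = D/Vd = 984/204 ≈ 4.824 mg/L.
Before the 5th dose, 4 doses have been given. Superposition: Cmin = C₀·(f + f² + … + f^4).
≈ 4.824 × (0.1606 + 0.0258 + 0.0041 + 0.0007) ≈ 4.824 × 0.1912 ≈ 0.922 mg/L.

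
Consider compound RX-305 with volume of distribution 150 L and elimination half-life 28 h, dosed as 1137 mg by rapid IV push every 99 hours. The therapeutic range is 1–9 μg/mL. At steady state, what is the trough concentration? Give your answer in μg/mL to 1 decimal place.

0.7 μg/mL

k = ln2/t½ = ln2/28 ≈ 0.024755 h⁻¹; fraction remaining f = e^(−kτ) = e^(−0.024755×99) ≈ 0.0862.
At steady state, accumulation factor R = 1/(1 − e^(−kτ)) ≈ 1.0943.
Each bolus raises the concentration by D/Vd = 1137/150 ≈ 7.580 μg/mL.
Steady-state peak Cmax,ss = C₀·R ≈ 7.580 × 1.0943 ≈ 8.295 μg/mL.
Steady-state trough Cmin,ss = Cmax,ss·f ≈ 8.295 × 0.0862 ≈ 0.715 μg/mL.
Trough 0.7 μg/mL vs MEC 1 μg/mL: subtherapeutic.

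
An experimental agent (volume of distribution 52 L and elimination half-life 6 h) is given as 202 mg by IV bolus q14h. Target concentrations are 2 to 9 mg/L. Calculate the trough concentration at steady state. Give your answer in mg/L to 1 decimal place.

1.0 mg/L

τ/t½ = 14/6 ≈ 2.3333, so fraction remaining f = (1/2)^(14/6) ≈ 0.1984.
At steady state, accumulation factor R = 1/(1 − e^(−kτ)) ≈ 1.2475.
Single-dose peak C₀ = D/Vd = 202/52 ≈ 3.885 mg/L.
Cmax,ss = C₀/(1 − f) ≈ 3.885/0.8016 ≈ 4.847 mg/L.
One interval later, Cmin,ss = Cmax,ss·e^(−kτ) ≈ 4.847 × 0.1984 ≈ 0.962 mg/L.
Trough 1.0 mg/L vs MEC 2 mg/L: subtherapeutic.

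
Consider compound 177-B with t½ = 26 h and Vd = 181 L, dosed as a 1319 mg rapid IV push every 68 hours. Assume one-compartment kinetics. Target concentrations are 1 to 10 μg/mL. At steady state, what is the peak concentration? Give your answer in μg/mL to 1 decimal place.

τ/t½ = 68/26 ≈ 2.6154, so fraction remaining f = (1/2)^(68/26) ≈ 0.1632.
Accumulation ratio R = 1/(1 − f) ≈ 1/0.8368 ≈ 1.1950.
Single-dose peak C₀ = D/Vd = 1319/181 ≈ 7.287 μg/mL.
Steady-state peak Cmax,ss = C₀·R ≈ 7.287 × 1.1950 ≈ 8.708 μg/mL.
Peak 8.7 μg/mL vs MTC 10 μg/mL: below toxic threshold.

8.7 μg/mL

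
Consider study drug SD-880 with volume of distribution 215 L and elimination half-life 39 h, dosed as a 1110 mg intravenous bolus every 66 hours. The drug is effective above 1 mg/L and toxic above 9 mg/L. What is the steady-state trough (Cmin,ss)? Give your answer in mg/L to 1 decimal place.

2.3 mg/L

Over one 66-h interval, 66/39 ≈ 1.6923 half-lives elapse, leaving f ≈ 0.3094 of each dose.
At steady state, accumulation factor R = 1/(1 − e^(−kτ)) ≈ 1.4480.
Each bolus raises the concentration by D/Vd = 1110/215 ≈ 5.163 mg/L.
Cmax,ss = C₀/(1 − f) ≈ 5.163/0.6906 ≈ 7.476 mg/L.
One interval later, Cmin,ss = Cmax,ss·e^(−kτ) ≈ 7.476 × 0.3094 ≈ 2.313 mg/L.
Trough 2.3 mg/L vs MEC 1 mg/L: adequate.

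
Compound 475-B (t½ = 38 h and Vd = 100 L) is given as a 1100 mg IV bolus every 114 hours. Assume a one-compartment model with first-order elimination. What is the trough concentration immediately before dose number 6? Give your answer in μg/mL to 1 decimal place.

1.6 μg/mL

f = (1/2)^(τ/t½) = (1/2)^(114/38) ≈ 0.1250.
C₀ = D/Vd = 1100/100 ≈ 11.000 μg/mL.
Before the 6th dose, 5 doses have been given. Superposition: Cmin = C₀·(f + f² + … + f^5).
≈ 11.000 × (0.1250 + 0.0156 + 0.0020 + 0.0002 + 0.0000) ≈ 11.000 × 0.1428 ≈ 1.571 μg/mL.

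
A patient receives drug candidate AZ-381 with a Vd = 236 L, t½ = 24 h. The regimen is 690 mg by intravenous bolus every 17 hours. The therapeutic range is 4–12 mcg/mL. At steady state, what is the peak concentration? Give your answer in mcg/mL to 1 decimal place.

k = ln2/t½ = ln2/24 ≈ 0.028881 h⁻¹; fraction remaining f = e^(−kτ) = e^(−0.028881×17) ≈ 0.6120.
Accumulation ratio R = 1/(1 − f) ≈ 1/0.3880 ≈ 2.5773.
Single-dose peak C₀ = D/Vd = 690/236 ≈ 2.924 mcg/mL.
Cmax,ss = C₀/(1 − f) ≈ 2.924/0.3880 ≈ 7.536 mcg/mL.
Peak 7.5 mcg/mL vs MTC 12 mcg/mL: below toxic threshold.

7.5 mcg/mL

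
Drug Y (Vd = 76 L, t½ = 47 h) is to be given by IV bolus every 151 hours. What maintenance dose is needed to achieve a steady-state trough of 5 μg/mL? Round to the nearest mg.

τ/t½ = 151/47 ≈ 3.2128, so f = (1/2)^(151/47) ≈ 0.107860.
Cmin,ss = (D/Vd)·f/(1−f), so D = Cmin,ss·Vd·(1−f)/f.
D = 5 × 76 × (1−f)/f ≈ 5 × 76 × 8.27128 ≈ 3143.09 mg.

3143 mg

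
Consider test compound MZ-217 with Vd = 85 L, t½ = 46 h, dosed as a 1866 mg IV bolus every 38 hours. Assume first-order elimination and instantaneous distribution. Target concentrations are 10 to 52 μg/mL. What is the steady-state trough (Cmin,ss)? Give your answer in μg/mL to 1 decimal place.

28.4 μg/mL

k = ln2/t½ = ln2/46 ≈ 0.015068 h⁻¹; fraction remaining f = e^(−kτ) = e^(−0.015068×38) ≈ 0.5641.
At steady state, accumulation factor R = 1/(1 − e^(−kτ)) ≈ 2.2941.
Each bolus raises the concentration by D/Vd = 1866/85 ≈ 21.953 μg/mL.
Cmax,ss = C₀/(1 − f) ≈ 21.953/0.4359 ≈ 50.362 μg/mL.
Steady-state trough Cmin,ss = Cmax,ss·f ≈ 50.362 × 0.5641 ≈ 28.409 μg/mL.
Trough 28.4 μg/mL vs MEC 10 μg/mL: adequate.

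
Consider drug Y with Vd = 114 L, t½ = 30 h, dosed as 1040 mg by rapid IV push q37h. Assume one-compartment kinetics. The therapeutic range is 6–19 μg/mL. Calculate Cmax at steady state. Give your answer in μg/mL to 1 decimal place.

Over one 37-h interval, 37/30 ≈ 1.2333 half-lives elapse, leaving f ≈ 0.4253 of each dose.
At steady state, accumulation factor R = 1/(1 − e^(−kτ)) ≈ 1.7400.
Each bolus raises the concentration by D/Vd = 1040/114 ≈ 9.123 μg/mL.
Steady-state peak Cmax,ss = C₀·R ≈ 9.123 × 1.7400 ≈ 15.874 μg/mL.
Peak 15.9 μg/mL vs MTC 19 μg/mL: below toxic threshold.

15.9 μg/mL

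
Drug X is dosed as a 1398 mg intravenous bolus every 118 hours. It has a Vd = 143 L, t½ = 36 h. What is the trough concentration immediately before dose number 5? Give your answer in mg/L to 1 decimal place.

1.1 mg/L

f = (1/2)^(τ/t½) = (1/2)^(118/36) ≈ 0.1031.
C₀ = D/Vd = 1398/143 ≈ 9.776 mg/L.
Before the 5th dose, 4 doses have been given. Superposition: Cmin = C₀·(f + f² + … + f^4).
≈ 9.776 × (0.1031 + 0.0106 + 0.0011 + 0.0001) ≈ 9.776 × 0.1149 ≈ 1.123 mg/L.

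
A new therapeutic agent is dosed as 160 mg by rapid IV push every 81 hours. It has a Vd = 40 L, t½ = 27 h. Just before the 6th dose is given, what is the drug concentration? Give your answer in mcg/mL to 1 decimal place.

f = (1/2)^(τ/t½) = (1/2)^(81/27) ≈ 0.1250.
C₀ = D/Vd = 160/40 ≈ 4.000 mcg/mL.
Before the 6th dose, 5 doses have been given. Superposition: Cmin = C₀·(f + f² + … + f^5).
≈ 4.000 × (0.1250 + 0.0156 + 0.0020 + 0.0002 + 0.0000) ≈ 4.000 × 0.1428 ≈ 0.571 mcg/mL.

0.6 mcg/mL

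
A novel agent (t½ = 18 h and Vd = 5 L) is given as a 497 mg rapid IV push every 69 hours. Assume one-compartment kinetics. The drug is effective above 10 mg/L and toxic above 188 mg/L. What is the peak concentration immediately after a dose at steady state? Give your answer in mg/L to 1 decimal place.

τ/t½ = 69/18 ≈ 3.8333, so fraction remaining f = (1/2)^(69/18) ≈ 0.0702.
At steady state, accumulation factor R = 1/(1 − e^(−kτ)) ≈ 1.0755.
Single-dose peak C₀ = D/Vd = 497/5 ≈ 99.400 mg/L.
Steady-state peak Cmax,ss = C₀·R ≈ 99.400 × 1.0755 ≈ 106.905 mg/L.
Peak 106.9 mg/L vs MTC 188 mg/L: below toxic threshold.

106.9 mg/L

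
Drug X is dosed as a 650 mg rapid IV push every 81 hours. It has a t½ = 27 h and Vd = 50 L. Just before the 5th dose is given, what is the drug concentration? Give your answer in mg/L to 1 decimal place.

f = (1/2)^(τ/t½) = (1/2)^(81/27) ≈ 0.1250.
C₀ = D/Vd = 650/50 ≈ 13.000 mg/L.
Before the 5th dose, 4 doses have been given. Superposition: Cmin = C₀·(f + f² + … + f^4).
≈ 13.000 × (0.1250 + 0.0156 + 0.0020 + 0.0002) ≈ 13.000 × 0.1428 ≈ 1.856 mg/L.

1.9 mg/L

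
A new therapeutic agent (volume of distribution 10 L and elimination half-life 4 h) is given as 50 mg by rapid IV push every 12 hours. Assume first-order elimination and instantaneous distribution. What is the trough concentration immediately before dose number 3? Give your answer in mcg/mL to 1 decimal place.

0.7 mcg/mL

f = (1/2)^(τ/t½) = (1/2)^(12/4) ≈ 0.1250.
C₀ = D/Vd = 50/10 ≈ 5.000 mcg/mL.
Before the 3rd dose, 2 doses have been given. Superposition: Cmin = C₀·(f + f²).
≈ 5.000 × (0.1250 + 0.0156) ≈ 5.000 × 0.1406 ≈ 0.703 mcg/mL.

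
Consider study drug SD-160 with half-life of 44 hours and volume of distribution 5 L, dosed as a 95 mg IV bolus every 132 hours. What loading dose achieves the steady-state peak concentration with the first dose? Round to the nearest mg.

f = (1/2)^(132/44) ≈ 0.125000; accumulation ratio R = 1/(1−f) ≈ 1.14286.
Loading dose to hit Cmax,ss on first dose: D_load = D_maint·R ≈ 95 × 1.14286 ≈ 108.57 mg.

109 mg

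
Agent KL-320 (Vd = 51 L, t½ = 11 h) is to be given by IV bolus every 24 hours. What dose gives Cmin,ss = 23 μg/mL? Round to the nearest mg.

4149 mg

τ/t½ = 24/11 ≈ 2.1818, so f = (1/2)^(24/11) ≈ 0.220398.
Cmin,ss = (D/Vd)·f/(1−f), so D = Cmin,ss·Vd·(1−f)/f.
D = 23 × 51 × (1−f)/f ≈ 23 × 51 × 3.53725 ≈ 4149.19 mg.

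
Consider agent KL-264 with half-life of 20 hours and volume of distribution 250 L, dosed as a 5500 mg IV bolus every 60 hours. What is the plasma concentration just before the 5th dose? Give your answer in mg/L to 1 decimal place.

3.1 mg/L

f = (1/2)^(τ/t½) = (1/2)^(60/20) ≈ 0.1250.
C₀ = D/Vd = 5500/250 ≈ 22.000 mg/L.
Before the 5th dose, 4 doses have been given. Superposition: Cmin = C₀·(f + f² + … + f^4).
≈ 22.000 × (0.1250 + 0.0156 + 0.0020 + 0.0002) ≈ 22.000 × 0.1428 ≈ 3.142 mg/L.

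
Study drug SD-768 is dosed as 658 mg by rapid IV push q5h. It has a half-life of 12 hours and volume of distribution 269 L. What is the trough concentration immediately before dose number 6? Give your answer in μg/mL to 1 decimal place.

f = (1/2)^(τ/t½) = (1/2)^(5/12) ≈ 0.7492.
C₀ = D/Vd = 658/269 ≈ 2.446 μg/mL.
Before the 6th dose, 5 doses have been given. Superposition: Cmin = C₀·(f + f² + … + f^5).
≈ 2.446 × (0.7492 + 0.5613 + 0.4205 + 0.3151 + 0.2360) ≈ 2.446 × 2.2821 ≈ 5.582 μg/mL.

5.6 μg/mL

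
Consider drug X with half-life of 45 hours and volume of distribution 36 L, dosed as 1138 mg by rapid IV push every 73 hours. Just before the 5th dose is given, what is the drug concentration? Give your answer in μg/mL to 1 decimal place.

15.0 μg/mL

f = (1/2)^(τ/t½) = (1/2)^(73/45) ≈ 0.3248.
C₀ = D/Vd = 1138/36 ≈ 31.611 μg/mL.
Before the 5th dose, 4 doses have been given. Superposition: Cmin = C₀·(f + f² + … + f^4).
≈ 31.611 × (0.3248 + 0.1055 + 0.0343 + 0.0111) ≈ 31.611 × 0.4757 ≈ 15.037 μg/mL.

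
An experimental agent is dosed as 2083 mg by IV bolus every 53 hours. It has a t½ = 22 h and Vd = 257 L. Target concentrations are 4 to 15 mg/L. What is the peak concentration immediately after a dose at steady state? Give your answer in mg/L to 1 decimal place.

10.0 mg/L

τ/t½ = 53/22 ≈ 2.4091, so fraction remaining f = (1/2)^(53/22) ≈ 0.1883.
Accumulation ratio R = 1/(1 − f) ≈ 1/0.8117 ≈ 1.2320.
Single-dose peak C₀ = D/Vd = 2083/257 ≈ 8.105 mg/L.
Steady-state peak Cmax,ss = C₀·R ≈ 8.105 × 1.2320 ≈ 9.985 mg/L.
Peak 10.0 mg/L vs MTC 15 mg/L: below toxic threshold.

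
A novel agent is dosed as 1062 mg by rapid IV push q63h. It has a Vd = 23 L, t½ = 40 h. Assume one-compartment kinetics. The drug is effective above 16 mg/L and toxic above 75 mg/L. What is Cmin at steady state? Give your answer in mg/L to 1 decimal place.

23.3 mg/L

τ/t½ = 63/40 ≈ 1.575, so fraction remaining f = (1/2)^(63/40) ≈ 0.3356.
Each bolus raises the concentration by D/Vd = 1062/23 ≈ 46.174 mg/L.
Steady-state trough Cmin,ss = C₀·f/(1−f) ≈ 46.174 × 0.3356/0.6644 ≈ 23.323 mg/L.
Trough 23.3 mg/L vs MEC 16 mg/L: adequate.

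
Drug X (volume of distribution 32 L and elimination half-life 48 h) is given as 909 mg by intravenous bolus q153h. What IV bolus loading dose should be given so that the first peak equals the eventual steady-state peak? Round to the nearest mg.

f = (1/2)^(153/48) ≈ 0.109766; accumulation ratio R = 1/(1−f) ≈ 1.12330.
Loading dose to hit Cmax,ss on first dose: D_load = D_maint·R ≈ 909 × 1.12330 ≈ 1021.08 mg.

1021 mg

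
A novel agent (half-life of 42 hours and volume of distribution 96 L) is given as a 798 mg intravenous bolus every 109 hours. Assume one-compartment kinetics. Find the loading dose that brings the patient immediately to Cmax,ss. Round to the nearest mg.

956 mg

f = (1/2)^(109/42) ≈ 0.165484; accumulation ratio R = 1/(1−f) ≈ 1.19830.
Loading dose to hit Cmax,ss on first dose: D_load = D_maint·R ≈ 798 × 1.19830 ≈ 956.24 mg.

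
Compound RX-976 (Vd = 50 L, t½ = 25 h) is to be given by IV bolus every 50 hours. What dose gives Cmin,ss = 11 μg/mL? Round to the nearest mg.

1650 mg

τ/t½ = 50/25 ≈ 2, so f = (1/2)^(50/25) ≈ 0.250000.
Cmin,ss = (D/Vd)·f/(1−f), so D = Cmin,ss·Vd·(1−f)/f.
D = 11 × 50 × (1−f)/f ≈ 11 × 50 × 3.00000 ≈ 1650.00 mg.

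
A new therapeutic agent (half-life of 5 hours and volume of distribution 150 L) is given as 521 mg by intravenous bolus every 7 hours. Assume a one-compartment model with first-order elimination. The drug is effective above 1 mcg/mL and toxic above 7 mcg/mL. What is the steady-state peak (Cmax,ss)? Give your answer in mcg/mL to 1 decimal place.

k = ln2/t½ = ln2/5 ≈ 0.138629 h⁻¹; fraction remaining f = e^(−kτ) = e^(−0.138629×7) ≈ 0.3789.
At steady state, accumulation factor R = 1/(1 − e^(−kτ)) ≈ 1.6100.
Each bolus raises the concentration by D/Vd = 521/150 ≈ 3.473 mcg/mL.
Steady-state peak Cmax,ss = C₀·R ≈ 3.473 × 1.6100 ≈ 5.592 mcg/mL.
Peak 5.6 mcg/mL vs MTC 7 mcg/mL: below toxic threshold.

5.6 mcg/mL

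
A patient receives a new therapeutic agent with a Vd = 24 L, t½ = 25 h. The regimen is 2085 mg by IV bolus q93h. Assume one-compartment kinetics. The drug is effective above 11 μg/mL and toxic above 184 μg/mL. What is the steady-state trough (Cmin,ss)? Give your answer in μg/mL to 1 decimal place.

7.1 μg/mL

Over one 93-h interval, 93/25 ≈ 3.72 half-lives elapse, leaving f ≈ 0.0759 of each dose.
Accumulation ratio R = 1/(1 − f) ≈ 1/0.9241 ≈ 1.0821.
Each bolus raises the concentration by D/Vd = 2085/24 ≈ 86.875 μg/mL.
Steady-state peak Cmax,ss = C₀·R ≈ 86.875 × 1.0821 ≈ 94.007 μg/mL.
One interval later, Cmin,ss = Cmax,ss·e^(−kτ) ≈ 94.007 × 0.0759 ≈ 7.135 μg/mL.
Trough 7.1 μg/mL vs MEC 11 μg/mL: subtherapeutic.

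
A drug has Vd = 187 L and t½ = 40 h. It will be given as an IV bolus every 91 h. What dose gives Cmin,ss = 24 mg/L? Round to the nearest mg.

17234 mg

τ/t½ = 91/40 ≈ 2.275, so f = (1/2)^(91/40) ≈ 0.206613.
Cmin,ss = (D/Vd)·f/(1−f), so D = Cmin,ss·Vd·(1−f)/f.
D = 24 × 187 × (1−f)/f ≈ 24 × 187 × 3.83997 ≈ 17233.79 mg.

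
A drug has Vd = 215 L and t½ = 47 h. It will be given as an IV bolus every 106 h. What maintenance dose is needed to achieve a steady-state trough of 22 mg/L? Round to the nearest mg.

τ/t½ = 106/47 ≈ 2.2553, so f = (1/2)^(106/47) ≈ 0.209450.
Cmin,ss = (D/Vd)·f/(1−f), so D = Cmin,ss·Vd·(1−f)/f.
D = 22 × 215 × (1−f)/f ≈ 22 × 215 × 3.77441 ≈ 17852.96 mg.

17853 mg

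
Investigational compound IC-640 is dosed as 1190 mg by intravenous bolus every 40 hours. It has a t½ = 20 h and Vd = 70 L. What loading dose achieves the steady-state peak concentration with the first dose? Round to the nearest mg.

f = (1/2)^(40/20) ≈ 0.250000; accumulation ratio R = 1/(1−f) ≈ 1.33333.
Loading dose to hit Cmax,ss on first dose: D_load = D_maint·R ≈ 1190 × 1.33333 ≈ 1586.66 mg.

1587 mg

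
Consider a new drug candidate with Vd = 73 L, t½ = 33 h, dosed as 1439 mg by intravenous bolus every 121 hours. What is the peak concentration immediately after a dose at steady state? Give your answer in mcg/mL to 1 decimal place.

21.4 mcg/mL

Over one 121-h interval, 121/33 ≈ 3.6667 half-lives elapse, leaving f ≈ 0.0787 of each dose.
At steady state, accumulation factor R = 1/(1 − e^(−kτ)) ≈ 1.0854.
Each bolus raises the concentration by D/Vd = 1439/73 ≈ 19.712 mcg/mL.
Steady-state peak Cmax,ss = C₀·R ≈ 19.712 × 1.0854 ≈ 21.395 mcg/mL.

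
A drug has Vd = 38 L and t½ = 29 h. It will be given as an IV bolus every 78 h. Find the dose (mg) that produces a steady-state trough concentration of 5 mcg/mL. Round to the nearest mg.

τ/t½ = 78/29 ≈ 2.6897, so f = (1/2)^(78/29) ≈ 0.155001.
Cmin,ss = (D/Vd)·f/(1−f), so D = Cmin,ss·Vd·(1−f)/f.
D = 5 × 38 × (1−f)/f ≈ 5 × 38 × 5.45157 ≈ 1035.80 mg.

1036 mg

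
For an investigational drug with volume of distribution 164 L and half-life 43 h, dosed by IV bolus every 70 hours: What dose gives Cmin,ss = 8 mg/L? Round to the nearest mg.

τ/t½ = 70/43 ≈ 1.6279, so f = (1/2)^(70/43) ≈ 0.323557.
Cmin,ss = (D/Vd)·f/(1−f), so D = Cmin,ss·Vd·(1−f)/f.
D = 8 × 164 × (1−f)/f ≈ 8 × 164 × 2.09065 ≈ 2742.93 mg.

2743 mg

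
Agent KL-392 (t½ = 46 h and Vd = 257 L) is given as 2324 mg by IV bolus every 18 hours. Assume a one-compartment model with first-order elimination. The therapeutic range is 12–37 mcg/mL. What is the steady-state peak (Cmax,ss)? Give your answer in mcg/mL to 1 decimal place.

k = ln2/t½ = ln2/46 ≈ 0.015068 h⁻¹; fraction remaining f = e^(−kτ) = e^(−0.015068×18) ≈ 0.7624.
Accumulation ratio R = 1/(1 − f) ≈ 1/0.2376 ≈ 4.2088.
Each bolus raises the concentration by D/Vd = 2324/257 ≈ 9.043 mcg/mL.
Steady-state peak Cmax,ss = C₀·R ≈ 9.043 × 4.2088 ≈ 38.060 mcg/mL.
Peak 38.1 mcg/mL vs MTC 37 mcg/mL: exceeds toxic threshold.

38.1 mcg/mL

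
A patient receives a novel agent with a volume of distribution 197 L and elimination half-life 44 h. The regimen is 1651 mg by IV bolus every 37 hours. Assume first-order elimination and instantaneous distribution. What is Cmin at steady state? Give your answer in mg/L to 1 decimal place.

10.6 mg/L

Over one 37-h interval, 37/44 ≈ 0.84091 half-lives elapse, leaving f ≈ 0.5583 of each dose.
Single-dose peak C₀ = D/Vd = 1651/197 ≈ 8.381 mg/L.
Steady-state trough Cmin,ss = C₀·f/(1−f) ≈ 8.381 × 0.5583/0.4417 ≈ 10.593 mg/L.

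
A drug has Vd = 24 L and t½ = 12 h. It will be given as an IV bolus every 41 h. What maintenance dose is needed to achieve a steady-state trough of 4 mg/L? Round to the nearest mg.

τ/t½ = 41/12 ≈ 3.4167, so f = (1/2)^(41/12) ≈ 0.093644.
Cmin,ss = (D/Vd)·f/(1−f), so D = Cmin,ss·Vd·(1−f)/f.
D = 4 × 24 × (1−f)/f ≈ 4 × 24 × 9.67874 ≈ 929.16 mg.

929 mg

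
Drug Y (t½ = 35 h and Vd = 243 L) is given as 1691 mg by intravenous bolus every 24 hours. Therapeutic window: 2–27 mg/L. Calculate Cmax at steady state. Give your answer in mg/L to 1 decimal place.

k = ln2/t½ = ln2/35 ≈ 0.019804 h⁻¹; fraction remaining f = e^(−kτ) = e^(−0.019804×24) ≈ 0.6217.
Accumulation ratio R = 1/(1 − f) ≈ 1/0.3783 ≈ 2.6434.
Single-dose peak C₀ = D/Vd = 1691/243 ≈ 6.959 mg/L.
Cmax,ss = C₀/(1 − f) ≈ 6.959/0.3783 ≈ 18.395 mg/L.
Peak 18.4 mg/L vs MTC 27 mg/L: below toxic threshold.

18.4 mg/L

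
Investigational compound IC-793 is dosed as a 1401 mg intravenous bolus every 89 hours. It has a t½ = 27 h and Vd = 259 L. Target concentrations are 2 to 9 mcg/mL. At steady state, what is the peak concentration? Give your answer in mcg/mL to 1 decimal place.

6.0 mcg/mL

k = ln2/t½ = ln2/27 ≈ 0.025672 h⁻¹; fraction remaining f = e^(−kτ) = e^(−0.025672×89) ≈ 0.1018.
At steady state, accumulation factor R = 1/(1 − e^(−kτ)) ≈ 1.1133.
Single-dose peak C₀ = D/Vd = 1401/259 ≈ 5.409 mcg/mL.
Steady-state peak Cmax,ss = C₀·R ≈ 5.409 × 1.1133 ≈ 6.022 mcg/mL.
Peak 6.0 mcg/mL vs MTC 9 mcg/mL: below toxic threshold.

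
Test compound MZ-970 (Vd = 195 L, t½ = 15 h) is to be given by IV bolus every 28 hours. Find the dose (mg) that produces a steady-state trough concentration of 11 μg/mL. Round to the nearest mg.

5678 mg

τ/t½ = 28/15 ≈ 1.8667, so f = (1/2)^(28/15) ≈ 0.274206.
Cmin,ss = (D/Vd)·f/(1−f), so D = Cmin,ss·Vd·(1−f)/f.
D = 11 × 195 × (1−f)/f ≈ 11 × 195 × 2.64689 ≈ 5677.58 mg.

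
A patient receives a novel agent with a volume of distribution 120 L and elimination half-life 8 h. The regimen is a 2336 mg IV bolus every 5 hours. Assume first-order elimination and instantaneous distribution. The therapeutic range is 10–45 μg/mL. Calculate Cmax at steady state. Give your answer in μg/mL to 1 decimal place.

Over one 5-h interval, 5/8 ≈ 0.625 half-lives elapse, leaving f ≈ 0.6484 of each dose.
At steady state, accumulation factor R = 1/(1 − e^(−kτ)) ≈ 2.8441.
Each bolus raises the concentration by D/Vd = 2336/120 ≈ 19.467 μg/mL.
Steady-state peak Cmax,ss = C₀·R ≈ 19.467 × 2.8441 ≈ 55.366 μg/mL.
Peak 55.4 μg/mL vs MTC 45 μg/mL: exceeds toxic threshold.

55.4 μg/mL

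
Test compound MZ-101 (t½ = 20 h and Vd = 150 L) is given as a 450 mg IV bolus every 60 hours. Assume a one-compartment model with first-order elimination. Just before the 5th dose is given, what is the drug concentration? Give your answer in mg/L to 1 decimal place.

f = (1/2)^(τ/t½) = (1/2)^(60/20) ≈ 0.1250.
C₀ = D/Vd = 450/150 ≈ 3.000 mg/L.
Before the 5th dose, 4 doses have been given. Superposition: Cmin = C₀·(f + f² + … + f^4).
≈ 3.000 × (0.1250 + 0.0156 + 0.0020 + 0.0002) ≈ 3.000 × 0.1428 ≈ 0.428 mg/L.

0.4 mg/L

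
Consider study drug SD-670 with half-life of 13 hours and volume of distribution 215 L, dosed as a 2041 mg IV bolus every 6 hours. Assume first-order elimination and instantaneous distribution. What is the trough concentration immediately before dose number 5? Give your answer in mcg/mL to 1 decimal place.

f = (1/2)^(τ/t½) = (1/2)^(6/13) ≈ 0.7262.
C₀ = D/Vd = 2041/215 ≈ 9.493 mcg/mL.
Before the 5th dose, 4 doses have been given. Superposition: Cmin = C₀·(f + f² + … + f^4).
≈ 9.493 × (0.7262 + 0.5274 + 0.3830 + 0.2781) ≈ 9.493 × 1.9147 ≈ 18.176 mcg/mL.

18.2 mcg/mL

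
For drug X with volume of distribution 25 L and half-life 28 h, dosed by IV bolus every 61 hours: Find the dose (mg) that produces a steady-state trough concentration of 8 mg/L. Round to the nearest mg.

705 mg

τ/t½ = 61/28 ≈ 2.1786, so f = (1/2)^(61/28) ≈ 0.220894.
Cmin,ss = (D/Vd)·f/(1−f), so D = Cmin,ss·Vd·(1−f)/f.
D = 8 × 25 × (1−f)/f ≈ 8 × 25 × 3.52706 ≈ 705.41 mg.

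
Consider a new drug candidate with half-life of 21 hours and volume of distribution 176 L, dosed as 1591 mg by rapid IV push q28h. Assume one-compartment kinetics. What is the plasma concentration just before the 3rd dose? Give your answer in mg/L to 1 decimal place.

5.0 mg/L

f = (1/2)^(τ/t½) = (1/2)^(28/21) ≈ 0.3969.
C₀ = D/Vd = 1591/176 ≈ 9.040 mg/L.
Before the 3rd dose, 2 doses have been given. Superposition: Cmin = C₀·(f + f²).
≈ 9.040 × (0.3969 + 0.1575) ≈ 9.040 × 0.5544 ≈ 5.012 mg/L.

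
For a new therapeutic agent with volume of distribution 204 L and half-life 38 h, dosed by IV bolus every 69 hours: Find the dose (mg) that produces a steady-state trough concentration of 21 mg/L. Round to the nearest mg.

10798 mg

τ/t½ = 69/38 ≈ 1.8158, so f = (1/2)^(69/38) ≈ 0.284049.
Cmin,ss = (D/Vd)·f/(1−f), so D = Cmin,ss·Vd·(1−f)/f.
D = 21 × 204 × (1−f)/f ≈ 21 × 204 × 2.52052 ≈ 10797.91 mg.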